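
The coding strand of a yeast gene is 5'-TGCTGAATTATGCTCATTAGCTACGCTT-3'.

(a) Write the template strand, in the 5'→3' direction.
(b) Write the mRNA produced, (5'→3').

(a) The template strand is the reverse complement of the coding strand: complement ACGACTTAATACGAGTAATCGATGCGAA, then reverse.
(b) mRNA matches the coding strand with T→U.

(a) 5'-AAGCGTAGCTAATGAGCATAATTCAGCA-3'
(b) 5'-UGCUGAAUUAUGCUCAUUAGCUACGCUU-3'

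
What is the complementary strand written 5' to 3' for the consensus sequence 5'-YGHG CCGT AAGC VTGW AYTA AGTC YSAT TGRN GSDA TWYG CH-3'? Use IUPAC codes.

5'-DGCRWATHSCNYCAATSRGACTTARTWCABGCTTACGGCDCR-3'

Standard pairs A↔T, G↔C; ambiguity codes pair R↔Y, W↔W, S↔S, D↔H, V↔B, N↔N. Complement (RCDCGGCATTCGBACWTRATTCAGRSTAACYNCSHTAWRCGD), then reverse for 5'→3'.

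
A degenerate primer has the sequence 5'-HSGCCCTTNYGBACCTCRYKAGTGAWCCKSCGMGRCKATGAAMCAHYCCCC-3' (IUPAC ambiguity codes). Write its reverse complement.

Standard pairs A↔T, G↔C; ambiguity codes pair R↔Y, M↔K, W↔W, S↔S, B↔V, H↔D, N↔N. Complement (DSCGGGAANRCVTGGAGYRMTCACTWGGMSGCKCYGMTACTTKGTDRGGGG), then reverse for 5'→3'.

5'-GGGGRDTGKTTCATMGYCKCGSMGGWTCACTMRYGAGGTVCRNAAGGGCSD-3'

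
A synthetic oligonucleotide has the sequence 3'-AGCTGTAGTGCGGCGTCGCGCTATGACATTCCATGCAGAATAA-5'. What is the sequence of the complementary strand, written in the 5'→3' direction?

The strand is given 3'→5', so its complement runs 5'→3' in the same left-to-right order: pair each base A↔T, G↔C.

5'-TCGACATCACGCCGCAGCGCGATACTGTAAGGTACGTCTTATT-3'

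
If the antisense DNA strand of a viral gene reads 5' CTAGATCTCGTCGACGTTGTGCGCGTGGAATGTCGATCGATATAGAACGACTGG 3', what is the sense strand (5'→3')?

The coding strand is complementary and antiparallel to the template: take the complement (A↔T, G↔C) and reverse.

5'-CCAGTCGTTCTATATCGATCGACATTCCACGCGCACAACGTCGACGAGATCTAG-3'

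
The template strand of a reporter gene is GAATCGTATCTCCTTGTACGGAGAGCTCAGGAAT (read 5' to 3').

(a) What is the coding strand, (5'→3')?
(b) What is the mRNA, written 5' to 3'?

(a) The coding strand is the reverse complement of the template: complement CTTAGCATAGAGGAACATGCCTCTCGAGTCCTTA, then reverse.
(b) mRNA has the coding-strand sequence with T→U.

(a) 5′-ATTCCTGAGCTCTCCGTACAAGGAGATACGATTC-3′
(b) 5'-AUUCCUGAGCUCUCCGUACAAGGAGAUACGAUUC-3'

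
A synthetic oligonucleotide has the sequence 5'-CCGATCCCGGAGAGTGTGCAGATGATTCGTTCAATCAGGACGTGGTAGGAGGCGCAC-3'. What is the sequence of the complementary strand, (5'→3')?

The complement of CCGATCCCGGAGAGTGTGCAGATGATTCGTTCAATCAGGACGTGGTAGGAGGCGCAC is GGCTAGGGCCTCTCACACGTCTACTAAGCAAGTTAGTCCTGCACCATCCTCCGCGTG (A↔T, G↔C). DNA strands are antiparallel, so the complementary strand runs 3'→5'; reversing gives the 5'→3' form.

5'-GTGCGCCTCCTACCACGTCCTGATTGAACGAATCATCTGCACACTCTCCGGGATCGG-3'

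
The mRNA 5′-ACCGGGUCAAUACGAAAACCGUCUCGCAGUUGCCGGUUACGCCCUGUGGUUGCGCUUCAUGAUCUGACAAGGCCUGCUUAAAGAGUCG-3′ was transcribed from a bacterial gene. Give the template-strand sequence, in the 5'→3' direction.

5'-CGACTCTTTAAGCAGGCCTTGTCAGATCATGAAGCGCAACCACAGGGCGTAACCGGCAACTGCGAGACGGTTTTCGTATTGACCCGGT-3'

Replace U with T to get the coding DNA strand: ACCGGGTCAATACGAAAACCGTCTCGCAGTTGCCGGTTACGCCCTGTGGTTGCGCTTCATGATCTGACAAGGCCTGCTTAAAGAGTCG. The template strand is its reverse complement (complement TGGCCCAGTTATGCTTTTGGCAGAGCGTCAACGGCCAATGCGGGACACCAACGCGAAGTACTAGACTGTTCCGGACGAATTTCTCAGC, then reverse).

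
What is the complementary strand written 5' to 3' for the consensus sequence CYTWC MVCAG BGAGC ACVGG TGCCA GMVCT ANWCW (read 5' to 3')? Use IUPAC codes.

5′-WGWNTAGBKCTGGCACCBGTGCTCVCTGBKGWARG-3′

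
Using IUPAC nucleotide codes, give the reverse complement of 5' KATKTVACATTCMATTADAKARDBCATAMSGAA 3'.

5′-TTCSKTATGVHYTMTHTAATKGAATGTBAMATM-3′

Standard pairs A↔T, G↔C; ambiguity codes pair R↔Y, M↔K, S↔S, B↔V, D↔H. Complement (MTAMABTGTAAGKTAATHTMTYHVGTATKSCTT), then reverse for 5'→3'.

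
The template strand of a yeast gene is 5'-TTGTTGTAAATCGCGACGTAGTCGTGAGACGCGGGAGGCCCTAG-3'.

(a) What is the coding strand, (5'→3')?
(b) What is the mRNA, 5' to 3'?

(a) 5'-CTAGGGCCTCCCGCGTCTCACGACTACGTCGCGATTTACAACAA-3'
(b) 5′-CUAGGGCCUCCCGCGUCUCACGACUACGUCGCGAUUUACAACAA-3′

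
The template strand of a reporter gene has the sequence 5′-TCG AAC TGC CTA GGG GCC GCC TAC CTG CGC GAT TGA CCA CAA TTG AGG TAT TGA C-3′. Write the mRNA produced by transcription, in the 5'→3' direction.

5'-GUCAAUACCUCAAUUGUGGUCAAUCGCGCAGGUAGGCGGCCCCUAGGCAGUUCGA-3'

RNA polymerase reads the template 3'→5' and synthesizes mRNA 5'→3' by base-pairing (A→U, T→A, G↔C). The complement of the template is AGCTTGACGGATCCCCGGCGGATGGACGCGCTAACTGGTGTTAACTCCATAACTG; antiparallel, so 5'→3' the coding strand is GTCAATACCTCAATTGTGGTCAATCGCGCAGGTAGGCGGCCCCTAGGCAGTTCGA. Replace T with U for the mRNA.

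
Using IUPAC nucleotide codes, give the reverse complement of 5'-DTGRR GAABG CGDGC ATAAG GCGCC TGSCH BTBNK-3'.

Standard pairs A↔T, G↔C; ambiguity codes pair R↔Y, K↔M, S↔S, B↔V, D↔H, N↔N. Complement (HACYYCTTVCGCHCGTATTCCGCGGACSGDVAVNM), then reverse for 5'→3'.

5'-MNVAVDGSCAGGCGCCTTATGCHCGCVTTCYYCAH-3'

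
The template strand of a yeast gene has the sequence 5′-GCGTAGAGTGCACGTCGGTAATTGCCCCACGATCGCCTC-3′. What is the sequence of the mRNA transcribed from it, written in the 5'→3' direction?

RNA polymerase reads the template 3'→5' and synthesizes mRNA 5'→3' by base-pairing (A→U, T→A, G↔C). The complement of the template is CGCATCTCACGTGCAGCCATTAACGGGGTGCTAGCGGAG; antiparallel, so 5'→3' the coding strand is GAGGCGATCGTGGGGCAATTACCGACGTGCACTCTACGC. Replace T with U for the mRNA.

5'-GAGGCGAUCGUGGGGCAAUUACCGACGUGCACUCUACGC-3'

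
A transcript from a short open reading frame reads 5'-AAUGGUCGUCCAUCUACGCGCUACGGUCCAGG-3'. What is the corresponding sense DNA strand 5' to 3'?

The coding DNA strand has the same 5'→3' sequence as the mRNA with U replaced by T.

5′-AATGGTCGTCCATCTACGCGCTACGGTCCAGG-3′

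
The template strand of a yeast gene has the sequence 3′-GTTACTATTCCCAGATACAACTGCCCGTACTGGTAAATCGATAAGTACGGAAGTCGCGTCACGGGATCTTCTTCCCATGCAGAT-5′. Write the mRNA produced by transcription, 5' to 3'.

Reading the template 3'→5' as shown, RNA polymerase pairs each base (A→U, T→A, G↔C) to build mRNA 5'→3' directly.

5'-CAAUGAUAAGGGUCUAUGUUGACGGGCAUGACCAUUUAGCUAUUCAUGCCUUCAGCGCAGUGCCCUAGAAGAAGGGUACGUCUA-3'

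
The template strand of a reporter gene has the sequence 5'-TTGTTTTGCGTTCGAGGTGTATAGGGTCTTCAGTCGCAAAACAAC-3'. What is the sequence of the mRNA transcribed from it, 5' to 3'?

The mRNA has the sequence of the coding strand (reverse complement of the template) with T→U. Reverse complement of TTGTTTTGCGTTCGAGGTGTATAGGGTCTTCAGTCGCAAAACAAC is GTTGTTTTGCGACTGAAGACCCTATACACCTCGAACGCAAAACAA; then T→U.

5'-GUUGUUUUGCGACUGAAGACCCUAUACACCUCGAACGCAAAACAA-3'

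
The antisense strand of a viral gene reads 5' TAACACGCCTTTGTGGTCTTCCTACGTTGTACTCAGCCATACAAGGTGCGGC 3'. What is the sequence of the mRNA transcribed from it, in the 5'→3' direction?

5′-GCCGCACCUUGUAUGGCUGAGUACAACGUAGGAAGACCACAAAGGCGUGUUA-3′

The mRNA has the sequence of the coding strand (reverse complement of the template) with T→U. Reverse complement of TAACACGCCTTTGTGGTCTTCCTACGTTGTACTCAGCCATACAAGGTGCGGC is GCCGCACCTTGTATGGCTGAGTACAACGTAGGAAGACCACAAAGGCGTGTTA; then T→U.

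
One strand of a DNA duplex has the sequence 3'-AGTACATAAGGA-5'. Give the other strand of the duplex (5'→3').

The strand is given 3'→5', so its complement runs 5'→3' in the same left-to-right order: pair each base A↔T, G↔C.

5'-TCATGTATTCCT-3'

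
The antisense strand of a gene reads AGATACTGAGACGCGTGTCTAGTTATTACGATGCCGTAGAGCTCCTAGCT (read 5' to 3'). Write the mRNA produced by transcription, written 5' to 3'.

RNA polymerase reads the template 3'→5' and synthesizes mRNA 5'→3' by base-pairing (A→U, T→A, G↔C). The complement of the template is TCTATGACTCTGCGCACAGATCAATAATGCTACGGCATCTCGAGGATCGA; antiparallel, so 5'→3' the coding strand is AGCTAGGAGCTCTACGGCATCGTAATAACTAGACACGCGTCTCAGTATCT. Replace T with U for the mRNA.

5'-AGCUAGGAGCUCUACGGCAUCGUAAUAACUAGACACGCGUCUCAGUAUCU-3'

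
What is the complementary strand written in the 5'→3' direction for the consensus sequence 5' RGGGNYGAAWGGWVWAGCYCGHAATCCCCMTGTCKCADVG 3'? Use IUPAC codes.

Standard pairs A↔T, G↔C; ambiguity codes pair R↔Y, M↔K, W↔W, D↔H, V↔B, N↔N. Complement (YCCCNRCTTWCCWBWTCGRGCDTTAGGGGKACAGMGTHBC), then reverse for 5'→3'.

5'-CBHTGMGACAKGGGGATTDCGRGCTWBWCCWTTCRNCCCY-3'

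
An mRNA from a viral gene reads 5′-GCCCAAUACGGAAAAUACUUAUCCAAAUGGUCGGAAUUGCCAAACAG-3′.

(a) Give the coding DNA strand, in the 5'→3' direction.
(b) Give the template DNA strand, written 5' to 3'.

(a) 5'-GCCCAATACGGAAAATACTTATCCAAATGGTCGGAATTGCCAAACAG-3'
(b) 5'-CTGTTTGGCAATTCCGACCATTTGGATAAGTATTTTCCGTATTGGGC-3'

(a) The coding strand matches the mRNA with U→T.
(b) The template strand is the reverse complement of the coding strand.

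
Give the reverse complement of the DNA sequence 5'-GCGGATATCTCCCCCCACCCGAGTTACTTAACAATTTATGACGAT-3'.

Complement each base (A↔T, G↔C): CGCCTATAGAGGGGGGTGGGCTCAATGAATTGTTAAATACTGCTA. Then reverse.

5'-ATCGTCATAAATTGTTAAGTAACTCGGGTGGGGGGAGATATCCGC-3'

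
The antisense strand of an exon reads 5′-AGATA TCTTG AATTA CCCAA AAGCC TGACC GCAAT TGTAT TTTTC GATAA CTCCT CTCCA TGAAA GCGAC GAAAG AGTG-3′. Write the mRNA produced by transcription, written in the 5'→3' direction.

5'-CACUCUUUCGUCGCUUUCAUGGAGAGGAGUUAUCGAAAAAUACAAUUGCGGUCAGGCUUUUGGGUAAUUCAAGAUAUCU-3'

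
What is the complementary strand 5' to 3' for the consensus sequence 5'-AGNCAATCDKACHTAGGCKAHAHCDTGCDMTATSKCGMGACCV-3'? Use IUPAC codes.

Standard pairs A↔T, G↔C; ambiguity codes pair M↔K, S↔S, D↔H, V↔B, N↔N. Complement (TCNGTTAGHMTGDATCCGMTDTDGHACGHKATASMGCKCTGGB), then reverse for 5'→3'.

5'-BGGTCKCGMSATAKHGCAHGDTDTMGCCTADGTMHGATTGNCT-3'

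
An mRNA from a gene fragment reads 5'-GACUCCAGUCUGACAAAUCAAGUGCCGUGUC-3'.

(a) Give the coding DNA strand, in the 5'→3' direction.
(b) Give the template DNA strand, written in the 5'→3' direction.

(a) 5'-GACTCCAGTCTGACAAATCAAGTGCCGTGTC-3'
(b) 5'-GACACGGCACTTGATTTGTCAGACTGGAGTC-3'

(a) The coding strand matches the mRNA with U→T.
(b) The template strand is the reverse complement of the coding strand.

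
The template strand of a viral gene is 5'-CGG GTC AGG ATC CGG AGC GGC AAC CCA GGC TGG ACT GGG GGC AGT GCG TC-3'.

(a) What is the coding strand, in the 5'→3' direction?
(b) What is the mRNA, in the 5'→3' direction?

(a) The coding strand is the reverse complement of the template: complement GCCCAGTCCTAGGCCTCGCCGTTGGGTCCGACCTGACCCCCGTCACGCAG, then reverse.
(b) mRNA has the coding-strand sequence with T→U.

(a) 5′-GACGCACTGCCCCCAGTCCAGCCTGGGTTGCCGCTCCGGATCCTGACCCG-3′
(b) 5′-GACGCACUGCCCCCAGUCCAGCCUGGGUUGCCGCUCCGGAUCCUGACCCG-3′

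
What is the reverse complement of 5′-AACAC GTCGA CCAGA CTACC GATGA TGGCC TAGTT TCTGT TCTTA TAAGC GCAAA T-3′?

Reading the sequence 3'→5' and pairing each base (A↔T, G↔C) gives the reverse complement directly.

5'-ATTTGCGCTTATAAGAACAGAAACTAGGCCATCATCGGTAGTCTGGTCGACGTGTT-3'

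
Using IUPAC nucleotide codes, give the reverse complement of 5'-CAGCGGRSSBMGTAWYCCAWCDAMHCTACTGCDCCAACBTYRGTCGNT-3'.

Standard pairs A↔T, G↔C; ambiguity codes pair R↔Y, M↔K, W↔W, S↔S, B↔V, D↔H, N↔N. Complement (GTCGCCYSSVKCATWRGGTWGHTKDGATGACGHGGTTGVARYCAGCNA), then reverse for 5'→3'.

5'-ANCGACYRAVGTTGGHGCAGTAGDKTHGWTGGRWTACKVSSYCCGCTG-3'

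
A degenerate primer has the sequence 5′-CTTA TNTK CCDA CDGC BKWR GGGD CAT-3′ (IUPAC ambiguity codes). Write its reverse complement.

Standard pairs A↔T, G↔C; ambiguity codes pair R↔Y, K↔M, W↔W, B↔V, D↔H, N↔N. Complement (GAATANAMGGHTGHCGVMWYCCCHGTA), then reverse for 5'→3'.

5'-ATGHCCCYWMVGCHGTHGGMANATAAG-3'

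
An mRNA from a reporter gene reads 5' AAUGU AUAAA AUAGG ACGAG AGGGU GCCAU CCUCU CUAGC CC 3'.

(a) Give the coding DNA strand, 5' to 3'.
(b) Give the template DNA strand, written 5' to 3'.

(a) 5′-AATGTATAAAATAGGACGAGAGGGTGCCATCCTCTCTAGCCC-3′
(b) 5'-GGGCTAGAGAGGATGGCACCCTCTCGTCCTATTTTATACATT-3'

(a) The coding strand matches the mRNA with U→T.
(b) The template strand is the reverse complement of the coding strand.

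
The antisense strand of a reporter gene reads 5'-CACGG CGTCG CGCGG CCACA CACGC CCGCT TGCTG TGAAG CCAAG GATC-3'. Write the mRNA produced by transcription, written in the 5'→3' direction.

The mRNA has the sequence of the coding strand (reverse complement of the template) with T→U. Reverse complement of CACGGCGTCGCGCGGCCACACACGCCCGCTTGCTGTGAAGCCAAGGATC is GATCCTTGGCTTCACAGCAAGCGGGCGTGTGTGGCCGCGCGACGCCGTG; then T→U.

5'-GAUCCUUGGCUUCACAGCAAGCGGGCGUGUGUGGCCGCGCGACGCCGUG-3'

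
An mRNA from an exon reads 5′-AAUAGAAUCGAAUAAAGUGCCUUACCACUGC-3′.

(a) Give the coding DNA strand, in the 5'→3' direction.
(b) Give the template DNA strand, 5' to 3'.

(a) The coding strand matches the mRNA with U→T.
(b) The template strand is the reverse complement of the coding strand.

(a) 5′-AATAGAATCGAATAAAGTGCCTTACCACTGC-3′
(b) 5'-GCAGTGGTAAGGCACTTTATTCGATTCTATT-3'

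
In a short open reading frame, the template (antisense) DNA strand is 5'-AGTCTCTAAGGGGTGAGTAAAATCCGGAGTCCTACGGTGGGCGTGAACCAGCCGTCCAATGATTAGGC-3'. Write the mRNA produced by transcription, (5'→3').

RNA polymerase reads the template 3'→5' and synthesizes mRNA 5'→3' by base-pairing (A→U, T→A, G↔C). The complement of the template is TCAGAGATTCCCCACTCATTTTAGGCCTCAGGATGCCACCCGCACTTGGTCGGCAGGTTACTAATCCG; antiparallel, so 5'→3' the coding strand is GCCTAATCATTGGACGGCTGGTTCACGCCCACCGTAGGACTCCGGATTTTACTCACCCCTTAGAGACT. Replace T with U for the mRNA.

5′-GCCUAAUCAUUGGACGGCUGGUUCACGCCCACCGUAGGACUCCGGAUUUUACUCACCCCUUAGAGACU-3′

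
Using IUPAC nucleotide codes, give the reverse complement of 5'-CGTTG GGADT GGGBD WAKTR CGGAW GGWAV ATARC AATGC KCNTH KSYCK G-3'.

Standard pairs A↔T, G↔C; ambiguity codes pair R↔Y, K↔M, W↔W, S↔S, B↔V, D↔H, N↔N. Complement (GCAACCCTHACCCVHWTMAYGCCTWCCWTBTATYGTTACGMGNADMSRGMC), then reverse for 5'→3'.

5'-CMGRSMDANGMGCATTGYTATBTWCCWTCCGYAMTWHVCCCAHTCCCAACG-3'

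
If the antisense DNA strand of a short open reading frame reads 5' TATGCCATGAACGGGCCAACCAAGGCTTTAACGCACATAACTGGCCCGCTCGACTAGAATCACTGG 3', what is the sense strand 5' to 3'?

The coding strand is complementary and antiparallel to the template: take the complement (A↔T, G↔C) and reverse.

5'-CCAGTGATTCTAGTCGAGCGGGCCAGTTATGTGCGTTAAAGCCTTGGTTGGCCCGTTCATGGCATA-3'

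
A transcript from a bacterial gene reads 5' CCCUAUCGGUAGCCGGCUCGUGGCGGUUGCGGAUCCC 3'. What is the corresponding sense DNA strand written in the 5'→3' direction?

5'-CCCTATCGGTAGCCGGCTCGTGGCGGTTGCGGATCCC-3'

The coding DNA strand has the same 5'→3' sequence as the mRNA with U replaced by T.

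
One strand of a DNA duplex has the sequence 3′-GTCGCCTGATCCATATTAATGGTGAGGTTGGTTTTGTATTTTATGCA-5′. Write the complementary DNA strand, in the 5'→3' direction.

The strand is given 3'→5', so its complement runs 5'→3' in the same left-to-right order: pair each base A↔T, G↔C.

5′-CAGCGGACTAGGTATAATTACCACTCCAACCAAAACATAAAATACGT-3′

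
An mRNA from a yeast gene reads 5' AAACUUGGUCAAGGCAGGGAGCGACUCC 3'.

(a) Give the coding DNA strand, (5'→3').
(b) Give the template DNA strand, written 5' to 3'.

(a) 5'-AAACTTGGTCAAGGCAGGGAGCGACTCC-3'
(b) 5'-GGAGTCGCTCCCTGCCTTGACCAAGTTT-3'

(a) The coding strand matches the mRNA with U→T.
(b) The template strand is the reverse complement of the coding strand.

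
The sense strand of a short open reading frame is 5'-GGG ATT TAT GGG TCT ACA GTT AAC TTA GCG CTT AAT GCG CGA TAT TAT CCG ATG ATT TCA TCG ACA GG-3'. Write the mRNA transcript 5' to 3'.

The mRNA is synthesized from the template strand, so it matches the coding strand with T replaced by U.

5′-GGGAUUUAUGGGUCUACAGUUAACUUAGCGCUUAAUGCGCGAUAUUAUCCGAUGAUUUCAUCGACAGG-3′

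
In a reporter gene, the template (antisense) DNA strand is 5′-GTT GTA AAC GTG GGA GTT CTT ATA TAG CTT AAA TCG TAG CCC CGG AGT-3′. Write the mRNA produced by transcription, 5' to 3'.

5'-ACUCCGGGGCUACGAUUUAAGCUAUAUAAGAACUCCCACGUUUACAAC-3'

The mRNA has the sequence of the coding strand (reverse complement of the template) with T→U. Reverse complement of GTTGTAAACGTGGGAGTTCTTATATAGCTTAAATCGTAGCCCCGGAGT is ACTCCGGGGCTACGATTTAAGCTATATAAGAACTCCCACGTTTACAAC; then T→U.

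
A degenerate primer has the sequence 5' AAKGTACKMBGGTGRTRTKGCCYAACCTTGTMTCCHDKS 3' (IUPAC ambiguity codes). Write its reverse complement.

5'-SMHDGGAKACAAGGTTRGGCMAYAYCACCVKMGTACMTT-3'

Standard pairs A↔T, G↔C; ambiguity codes pair R↔Y, M↔K, S↔S, B↔V, D↔H. Complement (TTMCATGMKVCCACYAYAMCGGRTTGGAACAKAGGDHMS), then reverse for 5'→3'.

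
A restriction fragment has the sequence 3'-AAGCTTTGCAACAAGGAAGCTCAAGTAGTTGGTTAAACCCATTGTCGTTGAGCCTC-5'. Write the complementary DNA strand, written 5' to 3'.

5'-TTCGAAACGTTGTTCCTTCGAGTTCATCAACCAATTTGGGTAACAGCAACTCGGAG-3'

The strand is given 3'→5', so its complement runs 5'→3' in the same left-to-right order: pair each base A↔T, G↔C.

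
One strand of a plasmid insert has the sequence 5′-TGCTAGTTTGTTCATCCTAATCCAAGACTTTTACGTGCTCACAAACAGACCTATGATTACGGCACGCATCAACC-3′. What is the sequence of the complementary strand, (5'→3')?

5'-GGTTGATGCGTGCCGTAATCATAGGTCTGTTTGTGAGCACGTAAAAGTCTTGGATTAGGATGAACAAACTAGCA-3'

The complement of TGCTAGTTTGTTCATCCTAATCCAAGACTTTTACGTGCTCACAAACAGACCTATGATTACGGCACGCATCAACC is ACGATCAAACAAGTAGGATTAGGTTCTGAAAATGCACGAGTGTTTGTCTGGATACTAATGCCGTGCGTAGTTGG (A↔T, G↔C). DNA strands are antiparallel, so the complementary strand runs 3'→5'; reversing gives the 5'→3' form.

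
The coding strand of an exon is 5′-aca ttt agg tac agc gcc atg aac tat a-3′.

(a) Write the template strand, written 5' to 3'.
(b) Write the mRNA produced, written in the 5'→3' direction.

(a) 5'-TATAGTTCATGGCGCTGTACCTAAATGT-3'
(b) 5'-ACAUUUAGGUACAGCGCCAUGAACUAUA-3'

(a) The template strand is the reverse complement of the coding strand: complement TGTAAATCCATGTCGCGGTACTTGATAT, then reverse.
(b) mRNA matches the coding strand with T→U.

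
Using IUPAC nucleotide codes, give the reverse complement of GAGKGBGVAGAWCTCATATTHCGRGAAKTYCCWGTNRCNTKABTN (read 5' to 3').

5′-NAVTMANGYNACWGGRAMTTCYCGDAATATGAGWTCTBCVCMCTC-3′

Standard pairs A↔T, G↔C; ambiguity codes pair R↔Y, K↔M, W↔W, B↔V, H↔D, N↔N. Complement (CTCMCVCBTCTWGAGTATAADGCYCTTMARGGWCANYGNAMTVAN), then reverse for 5'→3'.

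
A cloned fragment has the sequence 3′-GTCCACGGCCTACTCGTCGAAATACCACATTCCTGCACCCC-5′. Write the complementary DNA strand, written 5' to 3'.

The strand is given 3'→5', so its complement runs 5'→3' in the same left-to-right order: pair each base A↔T, G↔C.

5′-CAGGTGCCGGATGAGCAGCTTTATGGTGTAAGGACGTGGGG-3′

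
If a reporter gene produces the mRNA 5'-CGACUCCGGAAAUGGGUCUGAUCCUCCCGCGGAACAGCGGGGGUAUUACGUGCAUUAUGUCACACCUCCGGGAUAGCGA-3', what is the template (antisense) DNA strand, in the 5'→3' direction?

Replace U with T to get the coding DNA strand: CGACTCCGGAAATGGGTCTGATCCTCCCGCGGAACAGCGGGGGTATTACGTGCATTATGTCACACCTCCGGGATAGCGA. The template strand is its reverse complement (complement GCTGAGGCCTTTACCCAGACTAGGAGGGCGCCTTGTCGCCCCCATAATGCACGTAATACAGTGTGGAGGCCCTATCGCT, then reverse).

5'-TCGCTATCCCGGAGGTGTGACATAATGCACGTAATACCCCCGCTGTTCCGCGGGAGGATCAGACCCATTTCCGGAGTCG-3'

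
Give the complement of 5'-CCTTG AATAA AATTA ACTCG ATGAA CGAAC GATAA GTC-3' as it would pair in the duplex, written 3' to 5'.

Base-pairing A↔T, G↔C gives the complement. The complementary strand is antiparallel, so paired with a 5'→3' strand it runs 3'→5'.

3'-GGAACTTATTTTAATTGAGCTACTTGCTTGCTATTCAG-5'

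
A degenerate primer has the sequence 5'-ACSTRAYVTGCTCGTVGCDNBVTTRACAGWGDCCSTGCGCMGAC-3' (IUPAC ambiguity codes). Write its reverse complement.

Standard pairs A↔T, G↔C; ambiguity codes pair R↔Y, M↔K, W↔W, S↔S, B↔V, D↔H, N↔N. Complement (TGSAYTRBACGAGCABCGHNVBAAYTGTCWCHGGSACGCGKCTG), then reverse for 5'→3'.

5'-GTCKGCGCASGGHCWCTGTYAABVNHGCBACGAGCABRTYASGT-3'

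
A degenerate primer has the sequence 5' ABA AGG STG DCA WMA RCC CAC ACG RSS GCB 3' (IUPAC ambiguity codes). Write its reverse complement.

5′-VGCSSYCGTGTGGGYTKWTGHCASCCTTVT-3′

Standard pairs A↔T, G↔C; ambiguity codes pair R↔Y, M↔K, W↔W, S↔S, B↔V, D↔H. Complement (TVTTCCSACHGTWKTYGGGTGTGCYSSCGV), then reverse for 5'→3'.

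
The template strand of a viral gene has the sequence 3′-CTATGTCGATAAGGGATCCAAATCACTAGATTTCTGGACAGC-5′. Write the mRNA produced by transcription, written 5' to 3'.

Reading the template 3'→5' as shown, RNA polymerase pairs each base (A→U, T→A, G↔C) to build mRNA 5'→3' directly.

5'-GAUACAGCUAUUCCCUAGGUUUAGUGAUCUAAAGACCUGUCG-3'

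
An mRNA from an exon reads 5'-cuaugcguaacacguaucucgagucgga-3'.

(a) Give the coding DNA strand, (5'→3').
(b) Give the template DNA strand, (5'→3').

(a) 5'-CTATGCGTAACACGTATCTCGAGTCGGA-3'
(b) 5′-TCCGACTCGAGATACGTGTTACGCATAG-3′

(a) The coding strand matches the mRNA with U→T.
(b) The template strand is the reverse complement of the coding strand.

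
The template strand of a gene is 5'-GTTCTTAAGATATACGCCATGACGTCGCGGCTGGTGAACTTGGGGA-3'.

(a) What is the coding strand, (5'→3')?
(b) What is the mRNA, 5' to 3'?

(a) The coding strand is the reverse complement of the template: complement CAAGAATTCTATATGCGGTACTGCAGCGCCGACCACTTGAACCCCT, then reverse.
(b) mRNA has the coding-strand sequence with T→U.

(a) 5'-TCCCCAAGTTCACCAGCCGCGACGTCATGGCGTATATCTTAAGAAC-3'
(b) 5'-UCCCCAAGUUCACCAGCCGCGACGUCAUGGCGUAUAUCUUAAGAAC-3'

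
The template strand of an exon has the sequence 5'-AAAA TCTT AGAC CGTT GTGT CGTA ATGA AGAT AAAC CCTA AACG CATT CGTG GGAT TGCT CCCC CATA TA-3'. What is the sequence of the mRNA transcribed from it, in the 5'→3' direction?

RNA polymerase reads the template 3'→5' and synthesizes mRNA 5'→3' by base-pairing (A→U, T→A, G↔C). The complement of the template is TTTTAGAATCTGGCAACACAGCATTACTTCTATTTGGGATTTGCGTAAGCACCCTAACGAGGGGGTATAT; antiparallel, so 5'→3' the coding strand is TATATGGGGGAGCAATCCCACGAATGCGTTTAGGGTTTATCTTCATTACGACACAACGGTCTAAGATTTT. Replace T with U for the mRNA.

5'-UAUAUGGGGGAGCAAUCCCACGAAUGCGUUUAGGGUUUAUCUUCAUUACGACACAACGGUCUAAGAUUUU-3'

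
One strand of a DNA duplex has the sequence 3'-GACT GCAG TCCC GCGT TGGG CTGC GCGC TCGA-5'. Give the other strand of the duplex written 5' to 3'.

The strand is given 3'→5', so its complement runs 5'→3' in the same left-to-right order: pair each base A↔T, G↔C.

5′-CTGACGTCAGGGCGCAACCCGACGCGCGAGCT-3′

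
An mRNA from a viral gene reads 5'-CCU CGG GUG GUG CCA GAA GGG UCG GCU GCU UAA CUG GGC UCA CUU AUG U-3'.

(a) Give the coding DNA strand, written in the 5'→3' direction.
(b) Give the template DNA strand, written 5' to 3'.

(a) The coding strand matches the mRNA with U→T.
(b) The template strand is the reverse complement of the coding strand.

(a) 5'-CCTCGGGTGGTGCCAGAAGGGTCGGCTGCTTAACTGGGCTCACTTATGT-3'
(b) 5'-ACATAAGTGAGCCCAGTTAAGCAGCCGACCCTTCTGGCACCACCCGAGG-3'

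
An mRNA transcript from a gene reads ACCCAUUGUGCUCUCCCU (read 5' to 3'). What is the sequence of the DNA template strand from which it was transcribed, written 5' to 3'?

Replace U with T to get the coding DNA strand: ACCCATTGTGCTCTCCCT. The template strand is its reverse complement (complement TGGGTAACACGAGAGGGA, then reverse).

5'-AGGGAGAGCACAATGGGT-3'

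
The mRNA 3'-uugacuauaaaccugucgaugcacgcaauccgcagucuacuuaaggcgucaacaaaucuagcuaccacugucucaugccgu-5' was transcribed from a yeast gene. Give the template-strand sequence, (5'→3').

5'-AACTGATATTTGGACAGCTACGTGCGTTAGGCGTCAGATGAATTCCGCAGTTGTTTAGATCGATGGTGACAGAGTACGGCA-3'

Written 5'→3' the mRNA is UGCCGUACUCUGUCACCAUCGAUCUAAACAACUGCGGAAUUCAUCUGACGCCUAACGCACGUAGCUGUCCAAAUAUCAGUU, so the coding DNA strand is TGCCGTACTCTGTCACCATCGATCTAAACAACTGCGGAATTCATCTGACGCCTAACGCACGTAGCTGTCCAAATATCAGTT. The template is its reverse complement.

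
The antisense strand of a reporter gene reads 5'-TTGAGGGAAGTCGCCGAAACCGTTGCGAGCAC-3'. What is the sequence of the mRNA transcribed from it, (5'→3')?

5'-GUGCUCGCAACGGUUUCGGCGACUUCCCUCAA-3'

RNA polymerase reads the template 3'→5' and synthesizes mRNA 5'→3' by base-pairing (A→U, T→A, G↔C). The complement of the template is AACTCCCTTCAGCGGCTTTGGCAACGCTCGTG; antiparallel, so 5'→3' the coding strand is GTGCTCGCAACGGTTTCGGCGACTTCCCTCAA. Replace T with U for the mRNA.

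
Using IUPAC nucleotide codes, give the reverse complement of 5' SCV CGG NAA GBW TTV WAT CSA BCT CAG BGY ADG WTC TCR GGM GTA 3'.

5'-TACKCCYGAGAWCHTRCVCTGAGVTSGATWBAAWVCTTNCCGBGS-3'

Standard pairs A↔T, G↔C; ambiguity codes pair R↔Y, M↔K, W↔W, S↔S, B↔V, D↔H, N↔N. Complement (SGBGCCNTTCVWAABWTAGSTVGAGTCVCRTHCWAGAGYCCKCAT), then reverse for 5'→3'.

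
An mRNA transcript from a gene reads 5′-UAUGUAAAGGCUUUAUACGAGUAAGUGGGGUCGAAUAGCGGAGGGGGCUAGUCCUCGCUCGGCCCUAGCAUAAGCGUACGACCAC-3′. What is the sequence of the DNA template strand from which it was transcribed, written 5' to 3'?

5'-GTGGTCGTACGCTTATGCTAGGGCCGAGCGAGGACTAGCCCCCTCCGCTATTCGACCCCACTTACTCGTATAAAGCCTTTACATA-3'

Replace U with T to get the coding DNA strand: TATGTAAAGGCTTTATACGAGTAAGTGGGGTCGAATAGCGGAGGGGGCTAGTCCTCGCTCGGCCCTAGCATAAGCGTACGACCAC. The template strand is its reverse complement (complement ATACATTTCCGAAATATGCTCATTCACCCCAGCTTATCGCCTCCCCCGATCAGGAGCGAGCCGGGATCGTATTCGCATGCTGGTG, then reverse).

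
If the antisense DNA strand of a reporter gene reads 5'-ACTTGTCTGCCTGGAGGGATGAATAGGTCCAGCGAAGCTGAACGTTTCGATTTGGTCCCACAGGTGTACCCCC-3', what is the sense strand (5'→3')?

5′-GGGGGTACACCTGTGGGACCAAATCGAAACGTTCAGCTTCGCTGGACCTATTCATCCCTCCAGGCAGACAAGT-3′

The coding strand is complementary and antiparallel to the template: take the complement (A↔T, G↔C) and reverse.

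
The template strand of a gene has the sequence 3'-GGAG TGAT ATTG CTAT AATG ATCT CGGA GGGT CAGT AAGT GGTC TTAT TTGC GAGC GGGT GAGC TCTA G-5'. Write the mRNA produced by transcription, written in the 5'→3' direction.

5′-CCUCACUAUAACGAUAUUACUAGAGCCUCCCAGUCAUUCACCAGAAUAAACGCUCGCCCACUCGAGAUC-3′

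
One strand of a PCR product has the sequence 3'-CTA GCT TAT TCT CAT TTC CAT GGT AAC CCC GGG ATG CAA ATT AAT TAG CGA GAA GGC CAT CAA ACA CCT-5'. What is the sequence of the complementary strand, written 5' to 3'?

The strand is given 3'→5', so its complement runs 5'→3' in the same left-to-right order: pair each base A↔T, G↔C.

5'-GATCGAATAAGAGTAAAGGTACCATTGGGGCCCTACGTTTAATTAATCGCTCTTCCGGTAGTTTGTGGA-3'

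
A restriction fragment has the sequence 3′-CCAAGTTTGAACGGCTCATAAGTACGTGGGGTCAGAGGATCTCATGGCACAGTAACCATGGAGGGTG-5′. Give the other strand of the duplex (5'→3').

5′-GGTTCAAACTTGCCGAGTATTCATGCACCCCAGTCTCCTAGAGTACCGTGTCATTGGTACCTCCCAC-3′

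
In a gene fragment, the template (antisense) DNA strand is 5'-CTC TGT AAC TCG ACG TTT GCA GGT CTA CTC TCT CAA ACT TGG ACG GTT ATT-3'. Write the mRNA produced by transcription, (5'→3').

RNA polymerase reads the template 3'→5' and synthesizes mRNA 5'→3' by base-pairing (A→U, T→A, G↔C). The complement of the template is GAGACATTGAGCTGCAAACGTCCAGATGAGAGAGTTTGAACCTGCCAATAA; antiparallel, so 5'→3' the coding strand is AATAACCGTCCAAGTTTGAGAGAGTAGACCTGCAAACGTCGAGTTACAGAG. Replace T with U for the mRNA.

5′-AAUAACCGUCCAAGUUUGAGAGAGUAGACCUGCAAACGUCGAGUUACAGAG-3′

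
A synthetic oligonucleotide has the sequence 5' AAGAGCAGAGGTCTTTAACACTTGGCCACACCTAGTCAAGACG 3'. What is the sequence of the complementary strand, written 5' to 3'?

Pairing A↔T and G↔C gives TTCTCGTCTCCAGAAATTGTGAACCGGTGTGGATCAGTTCTGC, running 3'→5'. Reverse for the 5'→3' convention.

5'-CGTCTTGACTAGGTGTGGCCAAGTGTTAAAGACCTCTGCTCTT-3'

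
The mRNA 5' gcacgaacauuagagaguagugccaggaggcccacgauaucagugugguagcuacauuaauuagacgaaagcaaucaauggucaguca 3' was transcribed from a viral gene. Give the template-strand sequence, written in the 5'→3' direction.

5'-TGACTGACCATTGATTGCTTTCGTCTAATTAATGTAGCTACCACACTGATATCGTGGGCCTCCTGGCACTACTCTCTAATGTTCGTGC-3'

Replace U with T to get the coding DNA strand: GCACGAACATTAGAGAGTAGTGCCAGGAGGCCCACGATATCAGTGTGGTAGCTACATTAATTAGACGAAAGCAATCAATGGTCAGTCA. The template strand is its reverse complement (complement CGTGCTTGTAATCTCTCATCACGGTCCTCCGGGTGCTATAGTCACACCATCGATGTAATTAATCTGCTTTCGTTAGTTACCAGTCAGT, then reverse).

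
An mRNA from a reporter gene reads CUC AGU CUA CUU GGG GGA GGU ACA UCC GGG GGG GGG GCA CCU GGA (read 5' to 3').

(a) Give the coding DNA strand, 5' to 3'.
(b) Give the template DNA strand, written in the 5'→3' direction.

(a) 5'-CTCAGTCTACTTGGGGGAGGTACATCCGGGGGGGGGGCACCTGGA-3'
(b) 5'-TCCAGGTGCCCCCCCCCCGGATGTACCTCCCCCAAGTAGACTGAG-3'

(a) The coding strand matches the mRNA with U→T.
(b) The template strand is the reverse complement of the coding strand.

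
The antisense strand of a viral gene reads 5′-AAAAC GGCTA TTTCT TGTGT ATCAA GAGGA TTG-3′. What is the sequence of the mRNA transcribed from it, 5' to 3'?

5′-CAAUCCUCUUGAUACACAAGAAAUAGCCGUUUU-3′

The mRNA has the sequence of the coding strand (reverse complement of the template) with T→U. Reverse complement of AAAACGGCTATTTCTTGTGTATCAAGAGGATTG is CAATCCTCTTGATACACAAGAAATAGCCGTTTT; then T→U.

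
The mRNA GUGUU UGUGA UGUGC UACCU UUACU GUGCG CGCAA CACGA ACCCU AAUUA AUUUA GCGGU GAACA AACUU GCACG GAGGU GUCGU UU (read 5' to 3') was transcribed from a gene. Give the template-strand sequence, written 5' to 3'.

5'-AAACGACACCTCCGTGCAAGTTTGTTCACCGCTAAATTAATTAGGGTTCGTGTTGCGCGCACAGTAAAGGTAGCACATCACAAACAC-3'

Replace U with T to get the coding DNA strand: GTGTTTGTGATGTGCTACCTTTACTGTGCGCGCAACACGAACCCTAATTAATTTAGCGGTGAACAAACTTGCACGGAGGTGTCGTTT. The template strand is its reverse complement (complement CACAAACACTACACGATGGAAATGACACGCGCGTTGTGCTTGGGATTAATTAAATCGCCACTTGTTTGAACGTGCCTCCACAGCAAA, then reverse).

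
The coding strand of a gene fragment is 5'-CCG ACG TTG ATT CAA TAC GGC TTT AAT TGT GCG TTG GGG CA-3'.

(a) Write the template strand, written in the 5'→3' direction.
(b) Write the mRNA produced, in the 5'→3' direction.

(a) 5'-TGCCCCAACGCACAATTAAAGCCGTATTGAATCAACGTCGG-3'
(b) 5′-CCGACGUUGAUUCAAUACGGCUUUAAUUGUGCGUUGGGGCA-3′

(a) The template strand is the reverse complement of the coding strand: complement GGCTGCAACTAAGTTATGCCGAAATTAACACGCAACCCCGT, then reverse.
(b) mRNA matches the coding strand with T→U.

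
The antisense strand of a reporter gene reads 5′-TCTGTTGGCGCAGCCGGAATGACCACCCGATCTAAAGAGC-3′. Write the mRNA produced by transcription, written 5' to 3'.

RNA polymerase reads the template 3'→5' and synthesizes mRNA 5'→3' by base-pairing (A→U, T→A, G↔C). The complement of the template is AGACAACCGCGTCGGCCTTACTGGTGGGCTAGATTTCTCG; antiparallel, so 5'→3' the coding strand is GCTCTTTAGATCGGGTGGTCATTCCGGCTGCGCCAACAGA. Replace T with U for the mRNA.

5'-GCUCUUUAGAUCGGGUGGUCAUUCCGGCUGCGCCAACAGA-3'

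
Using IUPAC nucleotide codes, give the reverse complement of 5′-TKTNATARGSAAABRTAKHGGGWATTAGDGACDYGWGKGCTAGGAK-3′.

5'-MTCCTAGCMCWCRHGTCHCTAATWCCCDMTAYVTTTSCYTATNAMA-3'

Standard pairs A↔T, G↔C; ambiguity codes pair R↔Y, K↔M, W↔W, S↔S, B↔V, D↔H, N↔N. Complement (AMANTATYCSTTTVYATMDCCCWTAATCHCTGHRCWCMCGATCCTM), then reverse for 5'→3'.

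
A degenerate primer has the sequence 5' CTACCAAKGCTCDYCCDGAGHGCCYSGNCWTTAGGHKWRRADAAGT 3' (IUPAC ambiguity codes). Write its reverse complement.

5'-ACTTHTYYWMDCCTAAWGNCSRGGCDCTCHGGRHGAGCMTTGGTAG-3'

Standard pairs A↔T, G↔C; ambiguity codes pair R↔Y, K↔M, W↔W, S↔S, D↔H, N↔N. Complement (GATGGTTMCGAGHRGGHCTCDCGGRSCNGWAATCCDMWYYTHTTCA), then reverse for 5'→3'.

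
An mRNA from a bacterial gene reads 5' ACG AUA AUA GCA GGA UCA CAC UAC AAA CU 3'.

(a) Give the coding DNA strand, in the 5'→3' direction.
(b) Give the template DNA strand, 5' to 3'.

(a) 5'-ACGATAATAGCAGGATCACACTACAAACT-3'
(b) 5'-AGTTTGTAGTGTGATCCTGCTATTATCGT-3'

(a) The coding strand matches the mRNA with U→T.
(b) The template strand is the reverse complement of the coding strand.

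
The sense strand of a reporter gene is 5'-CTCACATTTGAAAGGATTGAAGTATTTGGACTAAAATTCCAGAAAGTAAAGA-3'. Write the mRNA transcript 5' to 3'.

5'-CUCACAUUUGAAAGGAUUGAAGUAUUUGGACUAAAAUUCCAGAAAGUAAAGA-3'

The mRNA is synthesized from the template strand, so it matches the coding strand with T replaced by U.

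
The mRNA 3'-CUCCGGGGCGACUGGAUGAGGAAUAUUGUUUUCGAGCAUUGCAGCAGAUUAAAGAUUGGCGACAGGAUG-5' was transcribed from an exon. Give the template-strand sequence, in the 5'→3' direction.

5′-GAGGCCCCGCTGACCTACTCCTTATAACAAAAGCTCGTAACGTCGTCTAATTTCTAACCGCTGTCCTAC-3′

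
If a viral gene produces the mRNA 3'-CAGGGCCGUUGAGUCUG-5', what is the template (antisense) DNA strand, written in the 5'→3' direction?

5'-GTCCCGGCAACTCAGAC-3'

Written 5'→3' the mRNA is GUCUGAGUUGCCGGGAC, so the coding DNA strand is GTCTGAGTTGCCGGGAC. The template is its reverse complement.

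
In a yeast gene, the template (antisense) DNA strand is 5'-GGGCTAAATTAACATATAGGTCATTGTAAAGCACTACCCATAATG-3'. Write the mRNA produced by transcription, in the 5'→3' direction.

The mRNA has the sequence of the coding strand (reverse complement of the template) with T→U. Reverse complement of GGGCTAAATTAACATATAGGTCATTGTAAAGCACTACCCATAATG is CATTATGGGTAGTGCTTTACAATGACCTATATGTTAATTTAGCCC; then T→U.

5'-CAUUAUGGGUAGUGCUUUACAAUGACCUAUAUGUUAAUUUAGCCC-3'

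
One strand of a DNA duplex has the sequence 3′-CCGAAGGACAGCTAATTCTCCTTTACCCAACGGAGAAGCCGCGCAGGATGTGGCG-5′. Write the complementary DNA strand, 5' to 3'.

5'-GGCTTCCTGTCGATTAAGAGGAAATGGGTTGCCTCTTCGGCGCGTCCTACACCGC-3'

The strand is given 3'→5', so its complement runs 5'→3' in the same left-to-right order: pair each base A↔T, G↔C.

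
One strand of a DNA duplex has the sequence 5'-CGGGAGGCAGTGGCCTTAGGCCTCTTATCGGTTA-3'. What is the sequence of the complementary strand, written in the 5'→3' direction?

5′-TAACCGATAAGAGGCCTAAGGCCACTGCCTCCCG-3′

The complement of CGGGAGGCAGTGGCCTTAGGCCTCTTATCGGTTA is GCCCTCCGTCACCGGAATCCGGAGAATAGCCAAT (A↔T, G↔C). DNA strands are antiparallel, so the complementary strand runs 3'→5'; reversing gives the 5'→3' form.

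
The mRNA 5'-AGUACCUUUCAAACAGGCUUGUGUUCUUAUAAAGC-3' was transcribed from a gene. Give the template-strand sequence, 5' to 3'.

Replace U with T to get the coding DNA strand: AGTACCTTTCAAACAGGCTTGTGTTCTTATAAAGC. The template strand is its reverse complement (complement TCATGGAAAGTTTGTCCGAACACAAGAATATTTCG, then reverse).

5'-GCTTTATAAGAACACAAGCCTGTTTGAAAGGTACT-3'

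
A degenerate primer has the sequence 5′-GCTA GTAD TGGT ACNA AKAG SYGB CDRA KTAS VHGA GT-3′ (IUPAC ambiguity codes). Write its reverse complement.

5'-ACTCDBSTAMTYHGVCRSCTMTTNGTACCAHTACTAGC-3'

Standard pairs A↔T, G↔C; ambiguity codes pair R↔Y, K↔M, S↔S, B↔V, D↔H, N↔N. Complement (CGATCATHACCATGNTTMTCSRCVGHYTMATSBDCTCA), then reverse for 5'→3'.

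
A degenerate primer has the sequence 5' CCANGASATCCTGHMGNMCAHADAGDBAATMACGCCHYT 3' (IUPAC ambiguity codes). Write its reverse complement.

Standard pairs A↔T, G↔C; ambiguity codes pair Y↔R, M↔K, S↔S, B↔V, D↔H, N↔N. Complement (GGTNCTSTAGGACDKCNKGTDTHTCHVTTAKTGCGGDRA), then reverse for 5'→3'.

5'-ARDGGCGTKATTVHCTHTDTGKNCKDCAGGATSTCNTGG-3'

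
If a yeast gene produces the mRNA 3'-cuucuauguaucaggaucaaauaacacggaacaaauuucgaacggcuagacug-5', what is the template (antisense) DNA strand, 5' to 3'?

Written 5'→3' the mRNA is GUCAGAUCGGCAAGCUUUAAACAAGGCACAAUAAACUAGGACUAUGUAUCUUC, so the coding DNA strand is GTCAGATCGGCAAGCTTTAAACAAGGCACAATAAACTAGGACTATGTATCTTC. The template is its reverse complement.

5'-GAAGATACATAGTCCTAGTTTATTGTGCCTTGTTTAAAGCTTGCCGATCTGAC-3'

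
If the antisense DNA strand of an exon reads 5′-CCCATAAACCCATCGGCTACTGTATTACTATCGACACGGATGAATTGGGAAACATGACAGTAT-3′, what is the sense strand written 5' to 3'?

5'-ATACTGTCATGTTTCCCAATTCATCCGTGTCGATAGTAATACAGTAGCCGATGGGTTTATGGG-3'

The coding strand is complementary and antiparallel to the template: take the complement (A↔T, G↔C) and reverse.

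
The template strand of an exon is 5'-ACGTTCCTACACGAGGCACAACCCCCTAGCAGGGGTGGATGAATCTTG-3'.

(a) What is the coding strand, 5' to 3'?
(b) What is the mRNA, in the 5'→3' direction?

(a) 5′-CAAGATTCATCCACCCCTGCTAGGGGGTTGTGCCTCGTGTAGGAACGT-3′
(b) 5'-CAAGAUUCAUCCACCCCUGCUAGGGGGUUGUGCCUCGUGUAGGAACGU-3'

(a) The coding strand is the reverse complement of the template: complement TGCAAGGATGTGCTCCGTGTTGGGGGATCGTCCCCACCTACTTAGAAC, then reverse.
(b) mRNA has the coding-strand sequence with T→U.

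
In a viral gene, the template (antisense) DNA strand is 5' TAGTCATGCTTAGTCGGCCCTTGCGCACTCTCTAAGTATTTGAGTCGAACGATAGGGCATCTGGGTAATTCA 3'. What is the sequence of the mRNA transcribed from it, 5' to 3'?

RNA polymerase reads the template 3'→5' and synthesizes mRNA 5'→3' by base-pairing (A→U, T→A, G↔C). The complement of the template is ATCAGTACGAATCAGCCGGGAACGCGTGAGAGATTCATAAACTCAGCTTGCTATCCCGTAGACCCATTAAGT; antiparallel, so 5'→3' the coding strand is TGAATTACCCAGATGCCCTATCGTTCGACTCAAATACTTAGAGAGTGCGCAAGGGCCGACTAAGCATGACTA. Replace T with U for the mRNA.

5'-UGAAUUACCCAGAUGCCCUAUCGUUCGACUCAAAUACUUAGAGAGUGCGCAAGGGCCGACUAAGCAUGACUA-3'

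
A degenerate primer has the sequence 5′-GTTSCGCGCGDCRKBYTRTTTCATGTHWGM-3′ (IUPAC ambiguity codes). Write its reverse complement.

5'-KCWDACATGAAAYARVMYGHCGCGCGSAAC-3'

Standard pairs A↔T, G↔C; ambiguity codes pair R↔Y, M↔K, W↔W, S↔S, B↔V, D↔H. Complement (CAASGCGCGCHGYMVRAYAAAGTACADWCK), then reverse for 5'→3'.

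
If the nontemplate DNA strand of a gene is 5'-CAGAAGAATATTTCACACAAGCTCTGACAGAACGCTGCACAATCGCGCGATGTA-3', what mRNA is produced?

5′-CAGAAGAAUAUUUCACACAAGCUCUGACAGAACGCUGCACAAUCGCGCGAUGUA-3′

mRNA has the coding-strand sequence with U in place of T.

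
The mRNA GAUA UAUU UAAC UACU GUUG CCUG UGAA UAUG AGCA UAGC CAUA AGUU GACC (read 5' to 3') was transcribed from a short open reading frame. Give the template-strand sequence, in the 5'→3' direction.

5'-GGTCAACTTATGGCTATGCTCATATTCACAGGCAACAGTAGTTAAATATATC-3'

Replace U with T to get the coding DNA strand: GATATATTTAACTACTGTTGCCTGTGAATATGAGCATAGCCATAAGTTGACC. The template strand is its reverse complement (complement CTATATAAATTGATGACAACGGACACTTATACTCGTATCGGTATTCAACTGG, then reverse).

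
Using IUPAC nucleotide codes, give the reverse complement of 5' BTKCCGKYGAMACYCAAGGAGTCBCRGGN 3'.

5'-NCCYGVGACTCCTTGRGTKTCRMCGGMAV-3'

Standard pairs A↔T, G↔C; ambiguity codes pair R↔Y, M↔K, B↔V, N↔N. Complement (VAMGGCMRCTKTGRGTTCCTCAGVGYCCN), then reverse for 5'→3'.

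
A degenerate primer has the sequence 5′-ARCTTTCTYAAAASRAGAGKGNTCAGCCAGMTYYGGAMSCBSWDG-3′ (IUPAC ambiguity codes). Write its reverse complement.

Standard pairs A↔T, G↔C; ambiguity codes pair R↔Y, M↔K, W↔W, S↔S, B↔V, D↔H, N↔N. Complement (TYGAAAGARTTTTSYTCTCMCNAGTCGGTCKARRCCTKSGVSWHC), then reverse for 5'→3'.

5'-CHWSVGSKTCCRRAKCTGGCTGANCMCTCTYSTTTTRAGAAAGYT-3'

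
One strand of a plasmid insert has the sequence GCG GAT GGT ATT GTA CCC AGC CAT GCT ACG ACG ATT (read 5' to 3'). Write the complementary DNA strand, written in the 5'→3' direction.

5'-AATCGTCGTAGCATGGCTGGGTACAATACCATCCGC-3'

Pairing A↔T and G↔C gives CGCCTACCATAACATGGGTCGGTACGATGCTGCTAA, running 3'→5'. Reverse for the 5'→3' convention.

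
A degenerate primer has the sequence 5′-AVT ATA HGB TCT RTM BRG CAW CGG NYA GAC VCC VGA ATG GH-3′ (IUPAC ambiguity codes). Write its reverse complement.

Standard pairs A↔T, G↔C; ambiguity codes pair R↔Y, M↔K, W↔W, B↔V, H↔D, N↔N. Complement (TBATATDCVAGAYAKVYCGTWGCCNRTCTGBGGBCTTACCD), then reverse for 5'→3'.

5′-DCCATTCBGGBGTCTRNCCGWTGCYVKAYAGAVCDTATABT-3′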